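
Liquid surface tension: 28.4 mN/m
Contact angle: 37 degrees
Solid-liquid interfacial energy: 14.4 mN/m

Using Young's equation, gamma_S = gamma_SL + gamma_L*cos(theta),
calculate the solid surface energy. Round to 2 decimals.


gamma_S = 14.4 + 28.4 * cos(37)
= 37.08 mN/m

37.08


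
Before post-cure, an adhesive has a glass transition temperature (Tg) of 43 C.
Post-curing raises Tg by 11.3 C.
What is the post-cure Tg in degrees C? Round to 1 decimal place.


Tg_post = Tg_base + delta_Tg
= 43 + 11.3
= 54.3 C

54.3


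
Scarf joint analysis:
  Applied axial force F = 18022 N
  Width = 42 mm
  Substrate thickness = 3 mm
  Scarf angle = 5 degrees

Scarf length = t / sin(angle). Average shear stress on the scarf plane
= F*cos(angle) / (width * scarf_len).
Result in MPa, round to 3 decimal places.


Scarf length = 3 / sin(5 deg) = 34.4211 mm
cos(5 deg) = 0.996195
Shear = 18022 * 0.996195 / (42 * 34.4211)
= 12.419 MPa

12.419


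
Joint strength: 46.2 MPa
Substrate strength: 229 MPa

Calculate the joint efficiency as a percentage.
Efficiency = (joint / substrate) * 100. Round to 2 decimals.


Efficiency = (46.2 / 229) * 100 = 20.17%

20.17


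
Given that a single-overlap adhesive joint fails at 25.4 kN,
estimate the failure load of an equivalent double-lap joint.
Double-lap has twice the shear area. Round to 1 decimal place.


Double-lap factor = 2
Expected load = 25.4 * 2 = 50.8 kN

50.8


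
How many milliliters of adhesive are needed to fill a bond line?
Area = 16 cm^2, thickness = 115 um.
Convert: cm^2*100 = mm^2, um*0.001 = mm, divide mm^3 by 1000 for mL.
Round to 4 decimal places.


= (16 * 100) * (115 * 0.001) / 1000
= 0.1840 mL

0.1840


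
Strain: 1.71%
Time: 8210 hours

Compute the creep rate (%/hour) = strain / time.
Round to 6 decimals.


Creep rate = 1.71 / 8210
= 0.000208 %/h

0.000208


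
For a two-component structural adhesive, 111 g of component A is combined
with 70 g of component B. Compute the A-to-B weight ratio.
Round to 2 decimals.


Weight ratio A:B = 111 / 70
= 1.59

1.59


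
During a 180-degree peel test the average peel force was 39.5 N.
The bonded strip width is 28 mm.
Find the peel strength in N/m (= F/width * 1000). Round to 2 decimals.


Peel strength = F/width * 1000
= 39.5 / 28 * 1000
= 1410.71 N/m

1410.71


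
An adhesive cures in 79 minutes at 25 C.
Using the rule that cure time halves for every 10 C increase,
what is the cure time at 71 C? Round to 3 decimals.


Factor = 2^((71 - 25) / 10) = 24.2515
Cure time = 79 / 24.2515
= 3.258 minutes

3.258


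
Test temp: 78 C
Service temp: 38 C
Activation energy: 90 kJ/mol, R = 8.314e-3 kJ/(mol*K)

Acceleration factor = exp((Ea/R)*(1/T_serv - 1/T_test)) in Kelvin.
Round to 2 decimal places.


AF = exp((90/0.008314)*(1/311.15 - 1/351.15))
= 52.62

52.62


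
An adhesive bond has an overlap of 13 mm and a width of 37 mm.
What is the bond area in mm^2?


Bond area = overlap * width
= 13 * 37
= 481 mm^2

481


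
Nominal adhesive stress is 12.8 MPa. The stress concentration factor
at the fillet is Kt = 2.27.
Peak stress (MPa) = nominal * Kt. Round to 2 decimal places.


Peak = 12.8 * 2.27 = 29.06 MPa

29.06


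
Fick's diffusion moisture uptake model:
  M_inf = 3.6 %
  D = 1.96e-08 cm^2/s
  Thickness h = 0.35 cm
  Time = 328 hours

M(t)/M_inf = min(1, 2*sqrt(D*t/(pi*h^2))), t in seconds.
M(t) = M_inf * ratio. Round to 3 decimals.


t_sec = 328 * 3600 = 1180800
ratio = 2*sqrt(1.96e-08*1180800/(pi*0.35^2))
= min(1, 0.490460)
= 0.490460
M(t) = 3.6 * 0.490460 = 1.766 %

1.766


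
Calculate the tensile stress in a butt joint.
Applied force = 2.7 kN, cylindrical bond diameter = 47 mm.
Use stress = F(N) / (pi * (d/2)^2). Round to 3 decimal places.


A = pi * 23.5^2 = 1734.9445 mm^2
sigma = 2700.0 / 1734.9445 = 1.556 MPa

1.556


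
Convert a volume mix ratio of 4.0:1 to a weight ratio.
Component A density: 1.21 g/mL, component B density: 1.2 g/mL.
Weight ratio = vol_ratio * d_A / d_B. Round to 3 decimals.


= 4.0 * 1.21 / 1.2 = 4.033

4.033


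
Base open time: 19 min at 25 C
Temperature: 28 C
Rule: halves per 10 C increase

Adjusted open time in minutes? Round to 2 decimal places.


Acceleration = 2^((28-25)/10) = 1.2311
Open time = 19 / 1.2311 = 15.43 min

15.43


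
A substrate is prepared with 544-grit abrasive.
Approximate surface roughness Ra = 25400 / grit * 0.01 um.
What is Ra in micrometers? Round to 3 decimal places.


Ra = 25400 / 544 * 0.01 = 0.467 um

0.467


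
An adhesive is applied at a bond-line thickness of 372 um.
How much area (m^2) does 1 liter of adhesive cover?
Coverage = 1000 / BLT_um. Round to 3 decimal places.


Coverage = 1000 / 372 = 2.688 m^2

2.688


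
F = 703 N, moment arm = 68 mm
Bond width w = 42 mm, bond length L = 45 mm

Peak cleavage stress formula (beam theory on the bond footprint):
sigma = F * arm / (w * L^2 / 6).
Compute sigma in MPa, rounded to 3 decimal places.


sigma = (703 * 68) / (42 * 2025 / 6)
= 47804 * 6 / 85050
= 286824 / 85050
= 3.372 MPa

3.372


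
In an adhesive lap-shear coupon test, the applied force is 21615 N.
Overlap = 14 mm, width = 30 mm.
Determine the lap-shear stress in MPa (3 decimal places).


stress = F / (overlap * width)
= 21615 / (14 * 30)
= 51.464 MPa

51.464


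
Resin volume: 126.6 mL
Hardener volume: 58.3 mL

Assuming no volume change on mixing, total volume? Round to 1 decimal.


V_total = 126.6 + 58.3 = 184.9 mL

184.9


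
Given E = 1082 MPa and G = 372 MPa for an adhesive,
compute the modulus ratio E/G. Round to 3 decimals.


E/G ratio = 1082 / 372 = 2.909

2.909


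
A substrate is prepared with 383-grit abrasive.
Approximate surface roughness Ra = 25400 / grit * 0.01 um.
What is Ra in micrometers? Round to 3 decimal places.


Ra = 25400 / 383 * 0.01 = 0.663 um

0.663


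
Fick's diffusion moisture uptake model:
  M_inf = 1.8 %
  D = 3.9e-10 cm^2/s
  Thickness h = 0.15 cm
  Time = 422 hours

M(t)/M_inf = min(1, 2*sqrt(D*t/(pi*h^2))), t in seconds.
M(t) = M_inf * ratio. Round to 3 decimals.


t_sec = 422 * 3600 = 1519200
ratio = 2*sqrt(3.9e-10*1519200/(pi*0.15^2))
= min(1, 0.183106)
= 0.183106
M(t) = 1.8 * 0.183106 = 0.330 %

0.330


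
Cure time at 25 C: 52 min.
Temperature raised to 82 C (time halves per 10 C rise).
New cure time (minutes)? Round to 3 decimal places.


Acceleration factor = 2^(57/10) = 51.9842
New time = 52 / 51.9842 = 1.000 min

1.000


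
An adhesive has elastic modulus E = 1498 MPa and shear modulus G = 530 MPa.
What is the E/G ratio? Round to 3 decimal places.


E/G = 1498 / 530 = 2.826

2.826


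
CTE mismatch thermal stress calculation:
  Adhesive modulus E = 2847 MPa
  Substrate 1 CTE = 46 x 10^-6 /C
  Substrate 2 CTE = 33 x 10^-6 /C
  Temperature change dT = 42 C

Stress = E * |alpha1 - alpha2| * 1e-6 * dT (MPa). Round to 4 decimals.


delta_alpha = |46 - 33| = 13 x 10^-6/C
Stress = 2847 * 13e-6 * 42
= 1.5545 MPa

1.5545


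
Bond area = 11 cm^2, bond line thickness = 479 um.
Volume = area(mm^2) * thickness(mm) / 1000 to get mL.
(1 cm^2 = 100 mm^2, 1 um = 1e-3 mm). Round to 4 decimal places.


area_mm2 = 11 * 100 = 1100
blt_mm = 479 * 1e-3 = 0.479
vol_mm3 = 1100 * 0.479 = 526.9
vol_mL = 526.9 / 1000 = 0.5269 mL

0.5269


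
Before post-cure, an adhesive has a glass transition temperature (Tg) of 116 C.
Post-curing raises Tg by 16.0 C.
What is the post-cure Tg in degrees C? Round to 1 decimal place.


Tg_post = Tg_base + delta_Tg
= 116 + 16.0
= 132.0 C

132.0


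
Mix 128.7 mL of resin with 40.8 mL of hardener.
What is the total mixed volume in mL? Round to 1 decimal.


Total = 128.7 + 40.8 = 169.5 mL

169.5


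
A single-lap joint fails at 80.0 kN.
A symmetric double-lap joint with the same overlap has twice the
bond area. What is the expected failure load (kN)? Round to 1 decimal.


Double-lap load = 2 * 80.0 = 160.0 kN

160.0


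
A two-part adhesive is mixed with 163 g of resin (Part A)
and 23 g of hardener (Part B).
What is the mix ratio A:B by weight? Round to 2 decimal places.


Mix ratio = mass_A / mass_B
= 163 / 23
= 7.09

7.09


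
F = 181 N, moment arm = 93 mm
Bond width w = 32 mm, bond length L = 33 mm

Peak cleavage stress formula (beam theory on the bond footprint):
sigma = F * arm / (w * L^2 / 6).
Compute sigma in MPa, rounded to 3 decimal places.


sigma = (181 * 93) / (32 * 1089 / 6)
= 16833 * 6 / 34848
= 100998 / 34848
= 2.898 MPa

2.898


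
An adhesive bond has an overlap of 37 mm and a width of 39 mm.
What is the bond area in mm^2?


Bond area = overlap * width
= 37 * 39
= 1443 mm^2

1443


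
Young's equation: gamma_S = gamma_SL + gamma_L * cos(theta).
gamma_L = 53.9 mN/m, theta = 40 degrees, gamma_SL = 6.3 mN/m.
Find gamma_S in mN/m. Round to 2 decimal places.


cos(40 deg) = 0.766044
gamma_S = 6.3 + 53.9 * 0.766044
= 47.59 mN/m

47.59


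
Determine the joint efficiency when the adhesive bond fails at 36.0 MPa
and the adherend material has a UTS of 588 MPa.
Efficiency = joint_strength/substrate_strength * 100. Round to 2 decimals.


Joint efficiency = 36.0 / 588 * 100
= 6.12%

6.12


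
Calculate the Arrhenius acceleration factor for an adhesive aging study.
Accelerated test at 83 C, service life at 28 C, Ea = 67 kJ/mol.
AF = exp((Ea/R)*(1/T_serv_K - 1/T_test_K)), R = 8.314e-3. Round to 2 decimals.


T_test = 356.15 K, T_serv = 301.15 K
Ea/R = 67 / 0.008314 = 8058.70
AF = exp(8058.70 * (1/301.15 - 1/356.15))
= 62.33

62.33


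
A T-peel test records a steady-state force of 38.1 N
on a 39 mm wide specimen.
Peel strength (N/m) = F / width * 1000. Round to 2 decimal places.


Peel strength = 38.1 / 39 * 1000
= 976.92 N/m

976.92


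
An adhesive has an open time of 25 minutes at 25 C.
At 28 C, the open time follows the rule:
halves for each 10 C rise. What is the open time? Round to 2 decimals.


Factor = 2^((28-25)/10) = 1.2311
Open time = 25 / 1.2311 = 20.31 min

20.31


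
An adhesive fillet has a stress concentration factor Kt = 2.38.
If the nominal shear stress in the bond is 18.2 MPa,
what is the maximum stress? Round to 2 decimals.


Max stress = 18.2 * 2.38 = 43.32 MPa

43.32


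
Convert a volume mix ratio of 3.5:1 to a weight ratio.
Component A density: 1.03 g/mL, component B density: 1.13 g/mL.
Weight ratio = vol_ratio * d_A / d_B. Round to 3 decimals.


= 3.5 * 1.03 / 1.13 = 3.190

3.190


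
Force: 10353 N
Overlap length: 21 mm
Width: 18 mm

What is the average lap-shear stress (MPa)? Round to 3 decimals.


Average shear stress = F / (overlap * width)
= 10353 / (21 * 18)
= 27.389 MPa

27.389


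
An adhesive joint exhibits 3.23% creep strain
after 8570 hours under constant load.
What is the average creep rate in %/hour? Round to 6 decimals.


Creep rate = strain / time
= 3.23 / 8570
= 0.000377 %/h

0.000377


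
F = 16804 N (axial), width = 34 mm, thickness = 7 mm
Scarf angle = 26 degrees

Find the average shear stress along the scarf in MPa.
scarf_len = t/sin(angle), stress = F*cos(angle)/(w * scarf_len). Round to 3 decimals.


scarf_len = 7/sin(26 deg) = 15.9682
cos(26 deg) = 0.898794
stress = 16804*0.898794/(34*15.9682) = 27.819 MPa

27.819


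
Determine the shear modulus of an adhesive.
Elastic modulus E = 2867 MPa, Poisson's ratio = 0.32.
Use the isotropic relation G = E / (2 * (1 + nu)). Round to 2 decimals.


G = 2867 / (2*(1+0.32)) = 2867 / 2.64
= 1085.98 MPa

1085.98


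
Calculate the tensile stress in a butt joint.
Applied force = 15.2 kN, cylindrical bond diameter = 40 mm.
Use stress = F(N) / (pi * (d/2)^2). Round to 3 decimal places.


A = pi * 20.0^2 = 1256.6371 mm^2
sigma = 15200.0 / 1256.6371 = 12.096 MPa

12.096


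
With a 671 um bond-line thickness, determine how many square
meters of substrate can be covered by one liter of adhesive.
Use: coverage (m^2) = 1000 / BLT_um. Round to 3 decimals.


Coverage = 1000 / 671 = 1.490 m^2

1.490


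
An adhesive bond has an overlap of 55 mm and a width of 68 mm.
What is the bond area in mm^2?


Bond area = overlap * width
= 55 * 68
= 3740 mm^2

3740


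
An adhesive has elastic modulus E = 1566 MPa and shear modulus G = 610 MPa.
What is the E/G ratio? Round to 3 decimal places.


E/G = 1566 / 610 = 2.567

2.567


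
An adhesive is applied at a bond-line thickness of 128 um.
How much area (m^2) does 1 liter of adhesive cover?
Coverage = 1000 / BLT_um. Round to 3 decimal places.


Coverage = 1000 / 128 = 7.813 m^2

7.813


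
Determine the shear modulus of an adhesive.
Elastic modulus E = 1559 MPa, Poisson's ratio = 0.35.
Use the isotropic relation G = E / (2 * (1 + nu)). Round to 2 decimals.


G = 1559 / (2*(1+0.35)) = 1559 / 2.70
= 577.41 MPa

577.41


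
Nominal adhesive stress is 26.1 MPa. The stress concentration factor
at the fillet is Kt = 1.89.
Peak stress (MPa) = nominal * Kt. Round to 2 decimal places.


Peak = 26.1 * 1.89 = 49.33 MPa

49.33


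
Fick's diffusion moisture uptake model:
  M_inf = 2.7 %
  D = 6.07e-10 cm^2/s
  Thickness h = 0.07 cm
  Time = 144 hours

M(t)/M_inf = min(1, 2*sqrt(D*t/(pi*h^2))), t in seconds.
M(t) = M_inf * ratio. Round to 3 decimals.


t_sec = 144 * 3600 = 518400
ratio = 2*sqrt(6.07e-10*518400/(pi*0.07^2))
= min(1, 0.285946)
= 0.285946
M(t) = 2.7 * 0.285946 = 0.772 %

0.772


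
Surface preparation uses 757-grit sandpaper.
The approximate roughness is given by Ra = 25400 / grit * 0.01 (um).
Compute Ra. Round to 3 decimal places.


Ra = 25400 / 757 * 0.01
= 254 / 757
= 0.336 um

0.336


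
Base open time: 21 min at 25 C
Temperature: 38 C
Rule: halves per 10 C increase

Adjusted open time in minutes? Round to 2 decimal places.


Acceleration = 2^((38-25)/10) = 2.4623
Open time = 21 / 2.4623 = 8.53 min

8.53


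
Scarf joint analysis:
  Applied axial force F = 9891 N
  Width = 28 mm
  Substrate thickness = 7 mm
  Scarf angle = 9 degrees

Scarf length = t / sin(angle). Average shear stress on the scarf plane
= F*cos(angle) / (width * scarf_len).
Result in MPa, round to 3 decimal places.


Scarf length = 7 / sin(9 deg) = 44.7472 mm
cos(9 deg) = 0.987688
Shear = 9891 * 0.987688 / (28 * 44.7472)
= 7.797 MPa

7.797


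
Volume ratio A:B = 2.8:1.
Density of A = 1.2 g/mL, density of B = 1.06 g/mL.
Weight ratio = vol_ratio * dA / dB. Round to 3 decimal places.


Wt ratio = 2.8 * 1.2 / 1.06
= 3.170

3.170


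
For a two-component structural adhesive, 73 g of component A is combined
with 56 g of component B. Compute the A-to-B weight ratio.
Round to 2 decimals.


Weight ratio A:B = 73 / 56
= 1.30

1.30


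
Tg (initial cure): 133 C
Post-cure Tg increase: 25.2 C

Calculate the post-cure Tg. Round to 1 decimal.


Post-cure Tg = 133 + 25.2 = 158.2 C

158.2


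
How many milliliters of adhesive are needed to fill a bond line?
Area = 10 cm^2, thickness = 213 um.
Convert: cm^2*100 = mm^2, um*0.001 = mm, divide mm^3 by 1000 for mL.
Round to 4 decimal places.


= (10 * 100) * (213 * 0.001) / 1000
= 0.2130 mL

0.2130


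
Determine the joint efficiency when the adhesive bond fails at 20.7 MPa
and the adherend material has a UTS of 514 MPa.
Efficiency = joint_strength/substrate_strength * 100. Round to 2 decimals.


Joint efficiency = 20.7 / 514 * 100
= 4.03%

4.03


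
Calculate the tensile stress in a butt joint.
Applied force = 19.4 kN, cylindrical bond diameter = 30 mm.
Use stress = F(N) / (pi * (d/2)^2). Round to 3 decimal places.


A = pi * 15.0^2 = 706.8583 mm^2
sigma = 19400.0 / 706.8583 = 27.445 MPa

27.445


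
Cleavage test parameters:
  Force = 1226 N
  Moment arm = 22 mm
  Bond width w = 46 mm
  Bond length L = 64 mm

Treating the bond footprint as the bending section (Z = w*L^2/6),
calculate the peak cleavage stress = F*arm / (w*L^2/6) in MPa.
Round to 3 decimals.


M = 1226 * 22 = 26972 N*mm
Z = 46 * 64^2 / 6 = 188416 / 6 mm^3
sigma = M / Z = 6 * 26972 / 188416 = 161832 / 188416
= 0.859 MPa

0.859


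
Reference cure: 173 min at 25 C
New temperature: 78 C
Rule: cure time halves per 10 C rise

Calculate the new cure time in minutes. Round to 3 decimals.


factor = 2^((78-25)/10) = 39.3966
t_new = 173 / 39.3966 = 4.391 min

4.391


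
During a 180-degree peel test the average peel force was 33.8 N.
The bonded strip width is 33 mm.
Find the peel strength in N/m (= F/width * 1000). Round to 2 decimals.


Peel strength = F/width * 1000
= 33.8 / 33 * 1000
= 1024.24 N/m

1024.24


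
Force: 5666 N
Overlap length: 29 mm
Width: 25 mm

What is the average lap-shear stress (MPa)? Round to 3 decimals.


Average shear stress = F / (overlap * width)
= 5666 / (29 * 25)
= 7.815 MPa

7.815


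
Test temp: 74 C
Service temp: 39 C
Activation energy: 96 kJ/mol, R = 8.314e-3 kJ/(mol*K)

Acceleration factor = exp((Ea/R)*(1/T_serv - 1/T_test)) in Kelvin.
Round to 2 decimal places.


AF = exp((96/0.008314)*(1/312.15 - 1/347.15))
= 41.66

41.66


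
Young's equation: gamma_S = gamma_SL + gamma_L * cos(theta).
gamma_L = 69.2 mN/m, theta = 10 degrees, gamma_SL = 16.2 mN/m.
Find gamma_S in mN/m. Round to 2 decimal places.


cos(10 deg) = 0.984808
gamma_S = 16.2 + 69.2 * 0.984808
= 84.35 mN/m

84.35


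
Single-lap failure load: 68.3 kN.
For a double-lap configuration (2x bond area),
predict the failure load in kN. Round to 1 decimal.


Failure load = 68.3 * 2 = 136.6 kN

136.6


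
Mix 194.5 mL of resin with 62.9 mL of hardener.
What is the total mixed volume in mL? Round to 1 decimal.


Total = 194.5 + 62.9 = 257.4 mL

257.4


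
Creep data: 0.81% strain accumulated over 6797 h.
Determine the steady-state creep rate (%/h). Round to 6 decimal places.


Rate = 0.81 / 6797 = 0.000119 %/h

0.000119


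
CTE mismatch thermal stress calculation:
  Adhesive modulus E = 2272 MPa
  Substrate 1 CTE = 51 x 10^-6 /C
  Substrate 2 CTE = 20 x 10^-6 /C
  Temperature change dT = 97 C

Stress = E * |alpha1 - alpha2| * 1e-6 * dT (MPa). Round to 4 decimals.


delta_alpha = |51 - 20| = 31 x 10^-6/C
Stress = 2272 * 31e-6 * 97
= 6.8319 MPa

6.8319


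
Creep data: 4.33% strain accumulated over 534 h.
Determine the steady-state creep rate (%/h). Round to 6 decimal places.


Rate = 4.33 / 534 = 0.008109 %/h

0.008109


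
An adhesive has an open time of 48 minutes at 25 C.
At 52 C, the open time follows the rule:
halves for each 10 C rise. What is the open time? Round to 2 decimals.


Factor = 2^((52-25)/10) = 6.4980
Open time = 48 / 6.4980 = 7.39 min

7.39


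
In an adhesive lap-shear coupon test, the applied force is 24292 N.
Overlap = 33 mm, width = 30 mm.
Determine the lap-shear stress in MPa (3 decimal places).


stress = F / (overlap * width)
= 24292 / (33 * 30)
= 24.537 MPa

24.537


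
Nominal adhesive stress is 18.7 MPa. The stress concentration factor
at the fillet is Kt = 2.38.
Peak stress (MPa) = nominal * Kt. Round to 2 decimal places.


Peak = 18.7 * 2.38 = 44.51 MPa

44.51


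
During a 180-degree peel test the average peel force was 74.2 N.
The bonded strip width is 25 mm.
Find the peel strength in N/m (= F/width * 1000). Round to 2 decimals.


Peel strength = F/width * 1000
= 74.2 / 25 * 1000
= 2968.00 N/m

2968.00


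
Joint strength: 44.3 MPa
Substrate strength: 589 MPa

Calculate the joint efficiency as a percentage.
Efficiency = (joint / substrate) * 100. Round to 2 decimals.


Efficiency = (44.3 / 589) * 100 = 7.52%

7.52


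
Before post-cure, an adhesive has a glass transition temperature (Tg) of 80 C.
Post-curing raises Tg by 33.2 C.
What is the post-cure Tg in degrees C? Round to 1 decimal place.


Tg_post = Tg_base + delta_Tg
= 80 + 33.2
= 113.2 C

113.2


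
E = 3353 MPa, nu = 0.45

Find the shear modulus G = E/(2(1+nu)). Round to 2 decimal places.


G = 3353 / (2 * 1.45)
= 1156.21 MPa

1156.21


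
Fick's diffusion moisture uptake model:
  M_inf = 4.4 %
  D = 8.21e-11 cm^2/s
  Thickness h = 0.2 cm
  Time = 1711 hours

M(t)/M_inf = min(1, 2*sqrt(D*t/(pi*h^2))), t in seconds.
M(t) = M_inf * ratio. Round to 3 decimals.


t_sec = 1711 * 3600 = 6159600
ratio = 2*sqrt(8.21e-11*6159600/(pi*0.2^2))
= min(1, 0.126874)
= 0.126874
M(t) = 4.4 * 0.126874 = 0.558 %

0.558


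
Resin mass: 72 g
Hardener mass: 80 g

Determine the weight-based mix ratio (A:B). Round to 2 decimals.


Ratio = 72 / 80 = 0.90

0.90


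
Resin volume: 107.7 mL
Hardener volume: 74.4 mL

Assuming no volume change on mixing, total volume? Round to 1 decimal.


V_total = 107.7 + 74.4 = 182.1 mL

182.1


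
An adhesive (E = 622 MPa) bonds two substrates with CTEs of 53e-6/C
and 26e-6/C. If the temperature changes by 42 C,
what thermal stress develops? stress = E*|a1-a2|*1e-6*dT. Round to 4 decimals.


Stress = 622 * |53 - 26| * 1e-6 * 42
= 0.7053 MPa

0.7053


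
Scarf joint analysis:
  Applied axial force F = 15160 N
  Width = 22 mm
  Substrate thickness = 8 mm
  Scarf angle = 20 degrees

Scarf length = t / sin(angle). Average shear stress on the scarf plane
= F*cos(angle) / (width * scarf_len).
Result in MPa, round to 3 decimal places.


Scarf length = 8 / sin(20 deg) = 23.3904 mm
cos(20 deg) = 0.939693
Shear = 15160 * 0.939693 / (22 * 23.3904)
= 27.684 MPa

27.684


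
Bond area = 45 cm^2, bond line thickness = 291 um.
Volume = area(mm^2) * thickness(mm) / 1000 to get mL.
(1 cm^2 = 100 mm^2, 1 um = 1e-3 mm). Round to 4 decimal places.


area_mm2 = 45 * 100 = 4500
blt_mm = 291 * 1e-3 = 0.291
vol_mm3 = 4500 * 0.291 = 1309.5
vol_mL = 1309.5 / 1000 = 1.3095 mL

1.3095


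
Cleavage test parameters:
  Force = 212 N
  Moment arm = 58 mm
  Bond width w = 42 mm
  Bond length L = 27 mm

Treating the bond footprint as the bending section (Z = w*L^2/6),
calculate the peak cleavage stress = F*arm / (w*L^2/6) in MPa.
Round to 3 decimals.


M = 212 * 58 = 12296 N*mm
Z = 42 * 27^2 / 6 = 30618 / 6 mm^3
sigma = M / Z = 6 * 12296 / 30618 = 73776 / 30618
= 2.410 MPa

2.410


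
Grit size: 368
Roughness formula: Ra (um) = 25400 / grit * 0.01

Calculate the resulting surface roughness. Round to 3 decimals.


Ra = 25400 / 368 * 0.01
= 0.690 um

0.690


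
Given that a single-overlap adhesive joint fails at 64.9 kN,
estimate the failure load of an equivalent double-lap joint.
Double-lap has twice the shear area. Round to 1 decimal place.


Double-lap factor = 2
Expected load = 64.9 * 2 = 129.8 kN

129.8


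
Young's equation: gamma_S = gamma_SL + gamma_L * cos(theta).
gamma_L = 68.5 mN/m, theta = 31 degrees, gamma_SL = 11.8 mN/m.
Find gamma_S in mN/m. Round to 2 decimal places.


cos(31 deg) = 0.857167
gamma_S = 11.8 + 68.5 * 0.857167
= 70.52 mN/m

70.52


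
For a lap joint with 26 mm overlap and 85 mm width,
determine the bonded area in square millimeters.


Area = 26 * 85 = 2210 mm^2

2210


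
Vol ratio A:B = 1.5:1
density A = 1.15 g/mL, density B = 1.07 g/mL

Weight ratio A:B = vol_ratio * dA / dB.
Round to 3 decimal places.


Weight ratio = 1.5 * 1.15 / 1.07
= 1.612

1.612


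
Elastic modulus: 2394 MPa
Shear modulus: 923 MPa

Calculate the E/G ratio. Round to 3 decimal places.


E / G = 2394 / 923 = 2.594

2.594


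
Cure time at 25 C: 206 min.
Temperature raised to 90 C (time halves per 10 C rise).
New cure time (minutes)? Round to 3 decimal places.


Acceleration factor = 2^(65/10) = 90.5097
New time = 206 / 90.5097 = 2.276 min

2.276


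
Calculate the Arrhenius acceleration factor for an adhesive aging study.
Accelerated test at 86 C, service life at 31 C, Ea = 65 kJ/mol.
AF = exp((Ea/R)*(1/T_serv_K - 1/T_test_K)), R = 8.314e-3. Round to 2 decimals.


T_test = 359.15 K, T_serv = 304.15 K
Ea/R = 65 / 0.008314 = 7818.14
AF = exp(7818.14 * (1/304.15 - 1/359.15))
= 51.24

51.24


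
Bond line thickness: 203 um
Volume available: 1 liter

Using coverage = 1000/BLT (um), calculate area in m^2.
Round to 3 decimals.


1 L = 1e6 mm^3, thickness = 203 um = 0.203 mm
Area = 1e6 / 0.203 mm^2 = (1e6 / 0.203) / 1e6 m^2 = 1000 / 203 m^2
= 4.926 m^2

4.926


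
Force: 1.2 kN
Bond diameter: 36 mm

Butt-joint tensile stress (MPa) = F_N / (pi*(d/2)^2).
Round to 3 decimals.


F_N = 1.2 * 1000 = 1200.0 N
A = pi*(18.0)^2 = 1017.8760 mm^2
stress = 1200.0 / 1017.8760 = 1.179 MPa

1.179


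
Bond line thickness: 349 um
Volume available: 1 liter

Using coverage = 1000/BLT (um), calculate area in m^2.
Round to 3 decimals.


1 L = 1e6 mm^3, thickness = 349 um = 0.349 mm
Area = 1e6 / 0.349 mm^2 = (1e6 / 0.349) / 1e6 m^2 = 1000 / 349 m^2
= 2.865 m^2

2.865


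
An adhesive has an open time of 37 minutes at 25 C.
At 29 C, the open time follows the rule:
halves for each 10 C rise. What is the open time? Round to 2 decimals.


Factor = 2^((29-25)/10) = 1.3195
Open time = 37 / 1.3195 = 28.04 min

28.04


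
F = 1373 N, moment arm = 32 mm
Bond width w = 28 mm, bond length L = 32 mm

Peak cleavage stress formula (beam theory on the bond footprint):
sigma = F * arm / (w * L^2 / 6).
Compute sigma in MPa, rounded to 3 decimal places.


sigma = (1373 * 32) / (28 * 1024 / 6)
= 43936 * 6 / 28672
= 263616 / 28672
= 9.194 MPa

9.194


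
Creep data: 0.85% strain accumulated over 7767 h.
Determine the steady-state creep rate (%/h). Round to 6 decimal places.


Rate = 0.85 / 7767 = 0.000109 %/h

0.000109


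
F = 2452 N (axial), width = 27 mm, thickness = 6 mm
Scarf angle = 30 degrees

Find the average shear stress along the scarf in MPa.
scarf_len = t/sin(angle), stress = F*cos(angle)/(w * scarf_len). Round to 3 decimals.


scarf_len = 6/sin(30 deg) = 12.0000
cos(30 deg) = 0.866025
stress = 2452*0.866025/(27*12.0000) = 6.554 MPa

6.554


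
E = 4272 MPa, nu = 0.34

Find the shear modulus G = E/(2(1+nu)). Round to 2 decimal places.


G = 4272 / (2 * 1.34)
= 1594.03 MPa

1594.03


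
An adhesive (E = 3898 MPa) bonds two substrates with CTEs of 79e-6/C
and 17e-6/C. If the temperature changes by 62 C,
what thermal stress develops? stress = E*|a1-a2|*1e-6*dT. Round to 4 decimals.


Stress = 3898 * |79 - 17| * 1e-6 * 62
= 14.9839 MPa

14.9839


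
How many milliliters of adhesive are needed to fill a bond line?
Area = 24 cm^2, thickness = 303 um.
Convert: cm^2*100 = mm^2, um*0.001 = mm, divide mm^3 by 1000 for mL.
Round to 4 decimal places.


= (24 * 100) * (303 * 0.001) / 1000
= 0.7272 mL

0.7272


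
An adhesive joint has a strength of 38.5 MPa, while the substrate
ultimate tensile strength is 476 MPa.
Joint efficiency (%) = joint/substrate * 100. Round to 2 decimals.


Efficiency = 38.5 / 476 * 100
= 8.09%

8.09


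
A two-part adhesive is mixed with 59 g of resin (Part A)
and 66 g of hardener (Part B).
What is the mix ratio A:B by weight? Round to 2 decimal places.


Mix ratio = mass_A / mass_B
= 59 / 66
= 0.89

0.89


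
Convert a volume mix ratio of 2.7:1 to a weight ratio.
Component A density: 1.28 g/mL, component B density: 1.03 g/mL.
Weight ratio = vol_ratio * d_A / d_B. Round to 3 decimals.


= 2.7 * 1.28 / 1.03 = 3.355

3.355


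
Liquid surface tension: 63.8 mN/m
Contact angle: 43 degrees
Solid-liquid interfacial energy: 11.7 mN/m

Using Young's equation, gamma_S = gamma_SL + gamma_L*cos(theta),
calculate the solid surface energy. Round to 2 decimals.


gamma_S = 11.7 + 63.8 * cos(43)
= 58.36 mN/m

58.36


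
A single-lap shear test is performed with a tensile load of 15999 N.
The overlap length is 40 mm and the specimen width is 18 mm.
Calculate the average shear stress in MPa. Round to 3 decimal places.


Shear stress = F / (overlap * width)
= 15999 / (40 * 18)
= 15999 / 720
= 22.221 MPa

22.221


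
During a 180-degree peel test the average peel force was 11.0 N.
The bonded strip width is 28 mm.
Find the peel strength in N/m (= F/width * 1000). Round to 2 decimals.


Peel strength = F/width * 1000
= 11.0 / 28 * 1000
= 392.86 N/m

392.86


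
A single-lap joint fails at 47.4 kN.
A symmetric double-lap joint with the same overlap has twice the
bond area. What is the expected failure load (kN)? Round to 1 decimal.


Double-lap load = 2 * 47.4 = 94.8 kN

94.8


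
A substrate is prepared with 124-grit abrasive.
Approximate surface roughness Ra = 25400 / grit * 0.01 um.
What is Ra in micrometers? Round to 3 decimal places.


Ra = 25400 / 124 * 0.01 = 2.048 um

2.048


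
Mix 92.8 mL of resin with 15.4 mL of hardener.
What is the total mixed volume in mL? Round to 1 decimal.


Total = 92.8 + 15.4 = 108.2 mL

108.2


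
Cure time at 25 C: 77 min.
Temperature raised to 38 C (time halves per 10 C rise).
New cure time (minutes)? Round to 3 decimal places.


Acceleration factor = 2^(13/10) = 2.4623
New time = 77 / 2.4623 = 31.272 min

31.272


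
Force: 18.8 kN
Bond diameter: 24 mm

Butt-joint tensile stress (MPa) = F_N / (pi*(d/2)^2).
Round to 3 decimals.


F_N = 18.8 * 1000 = 18800.0 N
A = pi*(12.0)^2 = 452.3893 mm^2
stress = 18800.0 / 452.3893 = 41.557 MPa

41.557


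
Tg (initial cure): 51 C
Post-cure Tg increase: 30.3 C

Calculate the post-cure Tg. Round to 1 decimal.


Post-cure Tg = 51 + 30.3 = 81.3 C

81.3


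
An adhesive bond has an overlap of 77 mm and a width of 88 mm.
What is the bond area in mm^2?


Bond area = overlap * width
= 77 * 88
= 6776 mm^2

6776


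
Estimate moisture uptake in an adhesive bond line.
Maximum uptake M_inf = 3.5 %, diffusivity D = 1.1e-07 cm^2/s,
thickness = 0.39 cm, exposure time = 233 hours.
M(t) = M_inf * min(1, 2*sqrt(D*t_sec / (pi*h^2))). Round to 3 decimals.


Convert time: 233 h = 838800 s
ratio = min(1, 2*sqrt(1.1e-07*838800/(pi*0.39^2)))
= 0.878853
M(t) = 3.5 * 0.878853 = 3.076%

3.076


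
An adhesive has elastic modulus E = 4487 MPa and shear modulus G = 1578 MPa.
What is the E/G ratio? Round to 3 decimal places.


E/G = 4487 / 1578 = 2.843

2.843


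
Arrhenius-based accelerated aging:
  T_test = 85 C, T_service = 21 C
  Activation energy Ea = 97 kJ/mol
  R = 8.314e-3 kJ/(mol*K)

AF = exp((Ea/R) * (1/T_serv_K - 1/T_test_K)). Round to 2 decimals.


T_test_K = 358.15, T_serv_K = 294.15
AF = exp((97/8.314e-3) * (1/294.15 - 1/358.15))
= 1197.20

1197.20


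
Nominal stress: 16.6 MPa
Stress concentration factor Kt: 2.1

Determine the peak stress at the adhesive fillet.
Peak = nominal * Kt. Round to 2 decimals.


Peak stress = 16.6 * 2.1
= 34.86 MPa

34.86


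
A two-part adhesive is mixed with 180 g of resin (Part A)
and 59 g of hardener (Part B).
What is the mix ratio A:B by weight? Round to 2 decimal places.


Mix ratio = mass_A / mass_B
= 180 / 59
= 3.05

3.05


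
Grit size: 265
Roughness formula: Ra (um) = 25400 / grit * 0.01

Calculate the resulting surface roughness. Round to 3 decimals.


Ra = 25400 / 265 * 0.01
= 0.958 um

0.958


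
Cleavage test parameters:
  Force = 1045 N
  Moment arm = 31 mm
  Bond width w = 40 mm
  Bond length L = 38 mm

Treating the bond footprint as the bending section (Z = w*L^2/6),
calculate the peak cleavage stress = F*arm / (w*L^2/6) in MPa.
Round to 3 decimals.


M = 1045 * 31 = 32395 N*mm
Z = 40 * 38^2 / 6 = 57760 / 6 mm^3
sigma = M / Z = 6 * 32395 / 57760 = 194370 / 57760
= 3.365 MPa

3.365


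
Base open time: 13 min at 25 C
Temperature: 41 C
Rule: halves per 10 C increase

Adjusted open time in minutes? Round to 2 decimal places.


Acceleration = 2^((41-25)/10) = 3.0314
Open time = 13 / 3.0314 = 4.29 min

4.29


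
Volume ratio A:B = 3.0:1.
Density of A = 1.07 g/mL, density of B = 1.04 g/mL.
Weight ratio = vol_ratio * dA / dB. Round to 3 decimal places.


Wt ratio = 3.0 * 1.07 / 1.04
= 3.087

3.087


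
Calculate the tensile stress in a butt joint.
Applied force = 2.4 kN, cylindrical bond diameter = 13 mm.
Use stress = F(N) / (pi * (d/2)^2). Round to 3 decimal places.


A = pi * 6.5^2 = 132.7323 mm^2
sigma = 2400.0 / 132.7323 = 18.082 MPa

18.082


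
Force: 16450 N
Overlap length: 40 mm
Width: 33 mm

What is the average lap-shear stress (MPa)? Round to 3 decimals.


Average shear stress = F / (overlap * width)
= 16450 / (40 * 33)
= 12.462 MPa

12.462


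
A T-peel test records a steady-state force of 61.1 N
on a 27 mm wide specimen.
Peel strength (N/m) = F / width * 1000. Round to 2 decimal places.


Peel strength = 61.1 / 27 * 1000
= 2262.96 N/m

2262.96


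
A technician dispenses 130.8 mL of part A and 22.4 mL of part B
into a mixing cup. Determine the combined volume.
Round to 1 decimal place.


Combined volume = 130.8 + 22.4
= 153.2 mL

153.2


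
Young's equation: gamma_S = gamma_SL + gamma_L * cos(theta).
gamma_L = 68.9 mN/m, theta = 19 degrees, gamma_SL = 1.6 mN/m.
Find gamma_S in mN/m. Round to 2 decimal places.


cos(19 deg) = 0.945519
gamma_S = 1.6 + 68.9 * 0.945519
= 66.75 mN/m

66.75


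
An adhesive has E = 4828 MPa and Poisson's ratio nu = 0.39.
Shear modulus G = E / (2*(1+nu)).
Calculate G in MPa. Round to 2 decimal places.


G = 4828 / (2*(1+0.39))
= 4828 / 2.78
= 1736.69 MPa

1736.69


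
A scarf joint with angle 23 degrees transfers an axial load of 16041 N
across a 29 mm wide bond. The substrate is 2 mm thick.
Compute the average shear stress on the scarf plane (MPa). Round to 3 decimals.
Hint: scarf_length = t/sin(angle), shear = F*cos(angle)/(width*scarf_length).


scarf_length = 2 / sin(23 deg) = 5.1186 mm
cos(23 deg) = 0.920505
shear stress = 16041 * 0.920505 / (29 * 5.1186)
= 99.474 MPa

99.474


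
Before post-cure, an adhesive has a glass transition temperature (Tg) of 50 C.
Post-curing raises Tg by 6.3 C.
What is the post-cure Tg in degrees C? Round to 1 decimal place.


Tg_post = Tg_base + delta_Tg
= 50 + 6.3
= 56.3 C

56.3


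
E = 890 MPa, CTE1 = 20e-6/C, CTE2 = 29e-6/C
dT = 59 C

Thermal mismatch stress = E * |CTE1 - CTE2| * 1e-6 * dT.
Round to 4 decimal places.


= 890 * 9e-6 * 59
= 0.4726 MPa

0.4726


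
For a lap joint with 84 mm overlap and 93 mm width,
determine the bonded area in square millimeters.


Area = 84 * 93 = 7812 mm^2

7812


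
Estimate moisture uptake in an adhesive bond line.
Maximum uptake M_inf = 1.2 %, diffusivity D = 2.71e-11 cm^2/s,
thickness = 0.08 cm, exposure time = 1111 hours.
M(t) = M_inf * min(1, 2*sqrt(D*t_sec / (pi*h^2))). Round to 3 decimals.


Convert time: 1111 h = 3999600 s
ratio = min(1, 2*sqrt(2.71e-11*3999600/(pi*0.08^2)))
= 0.146845
M(t) = 1.2 * 0.146845 = 0.176%

0.176


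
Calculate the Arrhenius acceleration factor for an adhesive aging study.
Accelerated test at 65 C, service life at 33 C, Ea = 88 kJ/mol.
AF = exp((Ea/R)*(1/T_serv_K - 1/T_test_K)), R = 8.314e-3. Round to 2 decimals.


T_test = 338.15 K, T_serv = 306.15 K
Ea/R = 88 / 0.008314 = 10584.56
AF = exp(10584.56 * (1/306.15 - 1/338.15))
= 26.36

26.36


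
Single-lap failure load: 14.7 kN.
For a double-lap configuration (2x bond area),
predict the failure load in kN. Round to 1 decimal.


Failure load = 14.7 * 2 = 29.4 kN

29.4


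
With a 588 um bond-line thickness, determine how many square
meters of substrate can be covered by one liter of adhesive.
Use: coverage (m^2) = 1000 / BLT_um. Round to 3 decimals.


Coverage = 1000 / 588 = 1.701 m^2

1.701


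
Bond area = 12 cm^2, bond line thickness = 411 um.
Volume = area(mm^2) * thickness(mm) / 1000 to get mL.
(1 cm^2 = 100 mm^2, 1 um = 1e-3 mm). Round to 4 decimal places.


area_mm2 = 12 * 100 = 1200
blt_mm = 411 * 1e-3 = 0.411
vol_mm3 = 1200 * 0.411 = 493.2
vol_mL = 493.2 / 1000 = 0.4932 mL

0.4932


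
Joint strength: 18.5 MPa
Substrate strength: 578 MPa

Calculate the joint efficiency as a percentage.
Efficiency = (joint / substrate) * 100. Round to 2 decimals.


Efficiency = (18.5 / 578) * 100 = 3.20%

3.20


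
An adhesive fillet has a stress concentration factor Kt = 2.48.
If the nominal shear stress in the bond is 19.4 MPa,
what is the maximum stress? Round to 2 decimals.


Max stress = 19.4 * 2.48 = 48.11 MPa

48.11


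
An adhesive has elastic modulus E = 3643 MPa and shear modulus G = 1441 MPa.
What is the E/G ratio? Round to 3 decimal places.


E/G = 3643 / 1441 = 2.528

2.528


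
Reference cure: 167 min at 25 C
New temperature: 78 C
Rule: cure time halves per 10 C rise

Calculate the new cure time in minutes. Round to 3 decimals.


factor = 2^((78-25)/10) = 39.3966
t_new = 167 / 39.3966 = 4.239 min

4.239


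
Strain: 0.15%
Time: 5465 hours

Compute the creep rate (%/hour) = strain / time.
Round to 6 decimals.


Creep rate = 0.15 / 5465
= 0.000027 %/h

0.000027


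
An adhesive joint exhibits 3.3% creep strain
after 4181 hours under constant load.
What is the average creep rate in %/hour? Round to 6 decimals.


Creep rate = strain / time
= 3.3 / 4181
= 0.000789 %/h

0.000789


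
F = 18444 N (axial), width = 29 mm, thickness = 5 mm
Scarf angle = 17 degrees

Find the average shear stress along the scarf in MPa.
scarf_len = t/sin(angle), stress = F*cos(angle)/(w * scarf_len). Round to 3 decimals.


scarf_len = 5/sin(17 deg) = 17.1015
cos(17 deg) = 0.956305
stress = 18444*0.956305/(29*17.1015) = 35.565 MPa

35.565


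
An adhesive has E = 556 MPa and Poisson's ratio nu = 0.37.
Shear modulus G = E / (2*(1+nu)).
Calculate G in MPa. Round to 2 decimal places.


G = 556 / (2*(1+0.37))
= 556 / 2.74
= 202.92 MPa

202.92


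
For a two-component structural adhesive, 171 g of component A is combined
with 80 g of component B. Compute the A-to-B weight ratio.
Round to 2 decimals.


Weight ratio A:B = 171 / 80
= 2.14

2.14


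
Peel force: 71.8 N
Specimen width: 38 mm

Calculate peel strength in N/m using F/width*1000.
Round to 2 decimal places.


Peel strength = 71.8 / 38 * 1000 = 1889.47 N/m

1889.47


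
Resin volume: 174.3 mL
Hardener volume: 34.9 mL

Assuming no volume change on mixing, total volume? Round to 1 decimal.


V_total = 174.3 + 34.9 = 209.2 mL

209.2


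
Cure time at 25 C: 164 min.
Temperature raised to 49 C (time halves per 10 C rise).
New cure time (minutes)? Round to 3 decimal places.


Acceleration factor = 2^(24/10) = 5.2780
New time = 164 / 5.2780 = 31.072 min

31.072


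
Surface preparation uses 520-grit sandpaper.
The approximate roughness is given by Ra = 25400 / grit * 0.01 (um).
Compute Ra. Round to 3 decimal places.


Ra = 25400 / 520 * 0.01
= 254 / 520
= 0.488 um

0.488


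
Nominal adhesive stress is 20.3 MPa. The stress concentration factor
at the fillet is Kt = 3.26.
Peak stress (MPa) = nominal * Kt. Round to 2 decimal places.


Peak = 20.3 * 3.26 = 66.18 MPa

66.18


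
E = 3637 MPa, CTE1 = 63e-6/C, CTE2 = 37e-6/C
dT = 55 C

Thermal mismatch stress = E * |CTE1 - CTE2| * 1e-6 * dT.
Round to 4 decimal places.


= 3637 * 26e-6 * 55
= 5.2009 MPa

5.2009


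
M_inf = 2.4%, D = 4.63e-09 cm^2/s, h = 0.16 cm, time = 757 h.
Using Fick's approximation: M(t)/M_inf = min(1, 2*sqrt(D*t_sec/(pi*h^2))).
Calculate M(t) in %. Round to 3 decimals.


t = 2725200 s
ratio = min(1, 2*sqrt(4.63e-09*2725200/(pi*0.0256)))
= 0.792182
M(t) = 2.4 * 0.792182 = 1.901%

1.901


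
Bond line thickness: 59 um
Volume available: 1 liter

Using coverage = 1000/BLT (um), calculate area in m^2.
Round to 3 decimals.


1 L = 1e6 mm^3, thickness = 59 um = 0.059 mm
Area = 1e6 / 0.059 mm^2 = (1e6 / 0.059) / 1e6 m^2 = 1000 / 59 m^2
= 16.949 m^2

16.949


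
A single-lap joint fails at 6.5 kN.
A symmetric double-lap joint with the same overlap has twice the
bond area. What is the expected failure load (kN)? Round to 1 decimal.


Double-lap load = 2 * 6.5 = 13.0 kN

13.0


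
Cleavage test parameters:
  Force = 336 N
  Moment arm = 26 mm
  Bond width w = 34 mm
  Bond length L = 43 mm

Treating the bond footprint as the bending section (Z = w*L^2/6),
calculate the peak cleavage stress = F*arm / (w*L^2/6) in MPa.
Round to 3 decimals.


M = 336 * 26 = 8736 N*mm
Z = 34 * 43^2 / 6 = 62866 / 6 mm^3
sigma = M / Z = 6 * 8736 / 62866 = 52416 / 62866
= 0.834 MPa

0.834


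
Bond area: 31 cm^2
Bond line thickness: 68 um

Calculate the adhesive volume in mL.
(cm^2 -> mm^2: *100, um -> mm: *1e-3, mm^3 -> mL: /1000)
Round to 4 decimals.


V = 31*100 * 68*1e-3 / 1000
= 0.2108 mL

0.2108
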